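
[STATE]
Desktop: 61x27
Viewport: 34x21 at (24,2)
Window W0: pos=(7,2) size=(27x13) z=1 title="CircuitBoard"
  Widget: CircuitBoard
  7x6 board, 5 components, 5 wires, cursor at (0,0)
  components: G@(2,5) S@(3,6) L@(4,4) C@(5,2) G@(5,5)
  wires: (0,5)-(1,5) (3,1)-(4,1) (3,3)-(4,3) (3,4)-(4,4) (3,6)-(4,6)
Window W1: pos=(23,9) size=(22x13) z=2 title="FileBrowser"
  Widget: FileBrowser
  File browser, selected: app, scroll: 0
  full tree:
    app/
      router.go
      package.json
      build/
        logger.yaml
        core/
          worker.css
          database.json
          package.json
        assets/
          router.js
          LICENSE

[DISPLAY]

━━━━━━━━━┓                        
         ┃                        
─────────┨                        
         ┃                        
        ·┃                        
        │┃                        
        ·┃                        
━━━━━━━━━━━━━━━━━━━━┓             
 FileBrowser        ┃             
────────────────────┨             
> [-] app/          ┃             
    router.go       ┃             
    package.json    ┃             
    [+] build/      ┃             
                    ┃             
                    ┃             
                    ┃             
                    ┃             
                    ┃             
━━━━━━━━━━━━━━━━━━━━┛             
                                  


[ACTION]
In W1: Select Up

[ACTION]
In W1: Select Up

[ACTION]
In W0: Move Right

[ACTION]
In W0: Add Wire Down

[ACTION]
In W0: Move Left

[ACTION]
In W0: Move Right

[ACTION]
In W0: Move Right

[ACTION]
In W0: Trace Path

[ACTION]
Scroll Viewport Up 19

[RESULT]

                                  
                                  
━━━━━━━━━┓                        
         ┃                        
─────────┨                        
         ┃                        
        ·┃                        
        │┃                        
        ·┃                        
━━━━━━━━━━━━━━━━━━━━┓             
 FileBrowser        ┃             
────────────────────┨             
> [-] app/          ┃             
    router.go       ┃             
    package.json    ┃             
    [+] build/      ┃             
                    ┃             
                    ┃             
                    ┃             
                    ┃             
                    ┃             


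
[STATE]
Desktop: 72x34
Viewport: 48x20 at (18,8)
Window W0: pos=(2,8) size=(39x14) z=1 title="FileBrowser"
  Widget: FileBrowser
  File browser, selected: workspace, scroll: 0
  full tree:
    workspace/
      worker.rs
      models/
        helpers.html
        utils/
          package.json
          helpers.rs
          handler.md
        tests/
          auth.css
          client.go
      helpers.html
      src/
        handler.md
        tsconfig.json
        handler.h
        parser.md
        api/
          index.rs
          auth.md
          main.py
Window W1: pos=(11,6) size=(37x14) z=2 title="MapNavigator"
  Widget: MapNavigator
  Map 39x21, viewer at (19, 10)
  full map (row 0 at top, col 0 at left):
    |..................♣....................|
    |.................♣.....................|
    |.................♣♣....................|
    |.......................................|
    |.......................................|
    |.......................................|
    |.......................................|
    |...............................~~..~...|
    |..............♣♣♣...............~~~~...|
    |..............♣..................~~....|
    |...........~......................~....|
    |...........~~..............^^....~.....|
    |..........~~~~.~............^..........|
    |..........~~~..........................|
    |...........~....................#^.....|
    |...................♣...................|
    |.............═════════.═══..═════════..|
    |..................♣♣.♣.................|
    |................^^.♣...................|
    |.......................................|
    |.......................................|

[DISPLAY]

─────────────────────────────┨                  
.............................┃                  
.............................┃                  
.......................~~..~.┃                  
......♣♣♣...............~~~~.┃                  
......♣..................~~..┃                  
...~.......@..............~..┃                  
...~~..............^^....~...┃                  
..~~~~.~............^........┃                  
..~~~........................┃                  
...~....................#^...┃                  
━━━━━━━━━━━━━━━━━━━━━━━━━━━━━┛                  
                      ┃                         
━━━━━━━━━━━━━━━━━━━━━━┛                         
                                                
                                                
                                                
                                                
                                                
                                                


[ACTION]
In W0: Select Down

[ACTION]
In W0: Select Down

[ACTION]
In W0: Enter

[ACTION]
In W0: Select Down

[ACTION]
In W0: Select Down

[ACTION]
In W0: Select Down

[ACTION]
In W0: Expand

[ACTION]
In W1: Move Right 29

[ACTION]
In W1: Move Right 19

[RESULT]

─────────────────────────────┨                  
............                 ┃                  
............                 ┃                  
....~~..~...                 ┃                  
.....~~~~...                 ┃                  
......~~....                 ┃                  
.......~...@                 ┃                  
^^....~.....                 ┃                  
.^..........                 ┃                  
............                 ┃                  
.....#^.....                 ┃                  
━━━━━━━━━━━━━━━━━━━━━━━━━━━━━┛                  
                      ┃                         
━━━━━━━━━━━━━━━━━━━━━━┛                         
                                                
                                                
                                                
                                                
                                                
                                                


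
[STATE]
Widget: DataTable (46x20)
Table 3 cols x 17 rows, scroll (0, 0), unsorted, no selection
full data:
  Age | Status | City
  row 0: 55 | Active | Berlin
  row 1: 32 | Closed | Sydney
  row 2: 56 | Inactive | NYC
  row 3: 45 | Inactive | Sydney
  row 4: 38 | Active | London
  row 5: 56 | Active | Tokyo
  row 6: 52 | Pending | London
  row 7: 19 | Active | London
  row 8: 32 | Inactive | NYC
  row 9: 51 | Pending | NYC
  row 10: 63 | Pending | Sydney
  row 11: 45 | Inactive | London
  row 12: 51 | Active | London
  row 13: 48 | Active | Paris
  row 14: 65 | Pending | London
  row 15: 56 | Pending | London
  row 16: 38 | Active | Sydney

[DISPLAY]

Age│Status  │City                             
───┼────────┼──────                           
55 │Active  │Berlin                           
32 │Closed  │Sydney                           
56 │Inactive│NYC                              
45 │Inactive│Sydney                           
38 │Active  │London                           
56 │Active  │Tokyo                            
52 │Pending │London                           
19 │Active  │London                           
32 │Inactive│NYC                              
51 │Pending │NYC                              
63 │Pending │Sydney                           
45 │Inactive│London                           
51 │Active  │London                           
48 │Active  │Paris                            
65 │Pending │London                           
56 │Pending │London                           
38 │Active  │Sydney                           
                                              


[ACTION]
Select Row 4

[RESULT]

Age│Status  │City                             
───┼────────┼──────                           
55 │Active  │Berlin                           
32 │Closed  │Sydney                           
56 │Inactive│NYC                              
45 │Inactive│Sydney                           
>8 │Active  │London                           
56 │Active  │Tokyo                            
52 │Pending │London                           
19 │Active  │London                           
32 │Inactive│NYC                              
51 │Pending │NYC                              
63 │Pending │Sydney                           
45 │Inactive│London                           
51 │Active  │London                           
48 │Active  │Paris                            
65 │Pending │London                           
56 │Pending │London                           
38 │Active  │Sydney                           
                                              


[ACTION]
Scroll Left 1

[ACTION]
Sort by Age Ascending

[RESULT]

Ag▲│Status  │City                             
───┼────────┼──────                           
19 │Active  │London                           
32 │Closed  │Sydney                           
32 │Inactive│NYC                              
38 │Active  │London                           
>8 │Active  │Sydney                           
45 │Inactive│Sydney                           
45 │Inactive│London                           
48 │Active  │Paris                            
51 │Pending │NYC                              
51 │Active  │London                           
52 │Pending │London                           
55 │Active  │Berlin                           
56 │Inactive│NYC                              
56 │Active  │Tokyo                            
56 │Pending │London                           
63 │Pending │Sydney                           
65 │Pending │London                           
                                              


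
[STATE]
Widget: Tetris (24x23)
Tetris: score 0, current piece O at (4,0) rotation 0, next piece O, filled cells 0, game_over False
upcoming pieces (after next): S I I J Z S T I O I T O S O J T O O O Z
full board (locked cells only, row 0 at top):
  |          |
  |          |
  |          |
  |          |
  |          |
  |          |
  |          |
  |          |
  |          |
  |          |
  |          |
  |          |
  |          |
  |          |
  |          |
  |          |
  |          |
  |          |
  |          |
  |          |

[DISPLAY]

    ▓▓    │Next:        
    ▓▓    │▓▓           
          │▓▓           
          │             
          │             
          │             
          │Score:       
          │0            
          │             
          │             
          │             
          │             
          │             
          │             
          │             
          │             
          │             
          │             
          │             
          │             
          │             
          │             
          │             


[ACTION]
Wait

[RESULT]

          │Next:        
    ▓▓    │▓▓           
    ▓▓    │▓▓           
          │             
          │             
          │             
          │Score:       
          │0            
          │             
          │             
          │             
          │             
          │             
          │             
          │             
          │             
          │             
          │             
          │             
          │             
          │             
          │             
          │             


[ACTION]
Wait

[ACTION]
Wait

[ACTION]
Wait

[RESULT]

          │Next:        
          │▓▓           
          │▓▓           
          │             
    ▓▓    │             
    ▓▓    │             
          │Score:       
          │0            
          │             
          │             
          │             
          │             
          │             
          │             
          │             
          │             
          │             
          │             
          │             
          │             
          │             
          │             
          │             


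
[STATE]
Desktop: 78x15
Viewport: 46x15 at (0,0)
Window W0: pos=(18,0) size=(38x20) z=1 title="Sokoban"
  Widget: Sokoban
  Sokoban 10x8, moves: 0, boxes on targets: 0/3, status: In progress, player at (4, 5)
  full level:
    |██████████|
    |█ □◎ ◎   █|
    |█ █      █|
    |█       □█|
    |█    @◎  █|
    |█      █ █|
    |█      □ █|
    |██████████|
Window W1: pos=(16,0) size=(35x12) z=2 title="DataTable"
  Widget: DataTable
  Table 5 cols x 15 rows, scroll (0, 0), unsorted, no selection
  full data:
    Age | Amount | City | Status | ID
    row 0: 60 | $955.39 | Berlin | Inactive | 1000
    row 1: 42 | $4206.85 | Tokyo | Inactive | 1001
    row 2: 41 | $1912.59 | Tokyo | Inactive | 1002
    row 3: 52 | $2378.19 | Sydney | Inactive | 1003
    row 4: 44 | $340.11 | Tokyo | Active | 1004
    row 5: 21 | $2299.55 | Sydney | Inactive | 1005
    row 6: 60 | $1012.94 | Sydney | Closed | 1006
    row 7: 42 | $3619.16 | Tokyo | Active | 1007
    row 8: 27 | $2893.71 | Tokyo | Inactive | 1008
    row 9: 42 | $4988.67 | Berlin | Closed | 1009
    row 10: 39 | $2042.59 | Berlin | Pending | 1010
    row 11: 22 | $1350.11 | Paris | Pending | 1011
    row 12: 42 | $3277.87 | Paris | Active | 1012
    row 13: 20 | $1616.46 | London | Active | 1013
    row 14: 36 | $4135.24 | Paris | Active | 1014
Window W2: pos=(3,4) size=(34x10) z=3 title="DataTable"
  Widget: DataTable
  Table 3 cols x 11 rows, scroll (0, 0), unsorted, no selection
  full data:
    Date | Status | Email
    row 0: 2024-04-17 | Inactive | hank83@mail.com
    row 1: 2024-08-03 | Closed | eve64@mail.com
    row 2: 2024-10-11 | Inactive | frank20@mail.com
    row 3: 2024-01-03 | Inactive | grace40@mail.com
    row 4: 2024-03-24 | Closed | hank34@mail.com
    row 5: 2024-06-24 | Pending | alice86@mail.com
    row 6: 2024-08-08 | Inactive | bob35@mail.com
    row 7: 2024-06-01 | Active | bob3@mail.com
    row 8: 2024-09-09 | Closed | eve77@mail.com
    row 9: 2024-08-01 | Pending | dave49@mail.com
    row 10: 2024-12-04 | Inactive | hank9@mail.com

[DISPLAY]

                ┏━━━━━━━━━━━━━━━━━━━━━━━━━━━━━
                ┃ DataTable                   
                ┠─────────────────────────────
                ┃Age│Amount  │City  │Status  │
   ┏━━━━━━━━━━━━━━━━━━━━━━━━━━━━━━━━┓────────┼
   ┃ DataTable                      ┃Inactive│
   ┠────────────────────────────────┨Inactive│
   ┃Date      │Status  │Email       ┃Inactive│
   ┃──────────┼────────┼────────────┃Inactive│
   ┃2024-04-17│Inactive│hank83@mail.┃Active  │
   ┃2024-08-03│Closed  │eve64@mail.c┃Inactive│
   ┃2024-10-11│Inactive│frank20@mail┃━━━━━━━━━
   ┃2024-01-03│Inactive│grace40@mail┃         
   ┗━━━━━━━━━━━━━━━━━━━━━━━━━━━━━━━━┛         
                  ┃                           


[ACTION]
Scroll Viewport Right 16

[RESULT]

┏━━━━━━━━━━━━━━━━━━━━━━━━━━━━━━━━━┓━━━━┓      
┃ DataTable                       ┃    ┃      
┠─────────────────────────────────┨────┨      
┃Age│Amount  │City  │Status  │ID  ┃    ┃      
━━━━━━━━━━━━━━━━━━━━┓────────┼────┃    ┃      
                    ┃Inactive│1000┃    ┃      
────────────────────┨Inactive│1001┃    ┃      
tatus  │Email       ┃Inactive│1002┃    ┃      
───────┼────────────┃Inactive│1003┃    ┃      
nactive│hank83@mail.┃Active  │1004┃    ┃      
losed  │eve64@mail.c┃Inactive│1005┃    ┃      
nactive│frank20@mail┃━━━━━━━━━━━━━┛    ┃      
nactive│grace40@mail┃                  ┃      
━━━━━━━━━━━━━━━━━━━━┛                  ┃      
  ┃                                    ┃      


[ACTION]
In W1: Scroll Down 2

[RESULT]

┏━━━━━━━━━━━━━━━━━━━━━━━━━━━━━━━━━┓━━━━┓      
┃ DataTable                       ┃    ┃      
┠─────────────────────────────────┨────┨      
┃Age│Amount  │City  │Status  │ID  ┃    ┃      
━━━━━━━━━━━━━━━━━━━━┓────────┼────┃    ┃      
                    ┃Inactive│1002┃    ┃      
────────────────────┨Inactive│1003┃    ┃      
tatus  │Email       ┃Active  │1004┃    ┃      
───────┼────────────┃Inactive│1005┃    ┃      
nactive│hank83@mail.┃Closed  │1006┃    ┃      
losed  │eve64@mail.c┃Active  │1007┃    ┃      
nactive│frank20@mail┃━━━━━━━━━━━━━┛    ┃      
nactive│grace40@mail┃                  ┃      
━━━━━━━━━━━━━━━━━━━━┛                  ┃      
  ┃                                    ┃      


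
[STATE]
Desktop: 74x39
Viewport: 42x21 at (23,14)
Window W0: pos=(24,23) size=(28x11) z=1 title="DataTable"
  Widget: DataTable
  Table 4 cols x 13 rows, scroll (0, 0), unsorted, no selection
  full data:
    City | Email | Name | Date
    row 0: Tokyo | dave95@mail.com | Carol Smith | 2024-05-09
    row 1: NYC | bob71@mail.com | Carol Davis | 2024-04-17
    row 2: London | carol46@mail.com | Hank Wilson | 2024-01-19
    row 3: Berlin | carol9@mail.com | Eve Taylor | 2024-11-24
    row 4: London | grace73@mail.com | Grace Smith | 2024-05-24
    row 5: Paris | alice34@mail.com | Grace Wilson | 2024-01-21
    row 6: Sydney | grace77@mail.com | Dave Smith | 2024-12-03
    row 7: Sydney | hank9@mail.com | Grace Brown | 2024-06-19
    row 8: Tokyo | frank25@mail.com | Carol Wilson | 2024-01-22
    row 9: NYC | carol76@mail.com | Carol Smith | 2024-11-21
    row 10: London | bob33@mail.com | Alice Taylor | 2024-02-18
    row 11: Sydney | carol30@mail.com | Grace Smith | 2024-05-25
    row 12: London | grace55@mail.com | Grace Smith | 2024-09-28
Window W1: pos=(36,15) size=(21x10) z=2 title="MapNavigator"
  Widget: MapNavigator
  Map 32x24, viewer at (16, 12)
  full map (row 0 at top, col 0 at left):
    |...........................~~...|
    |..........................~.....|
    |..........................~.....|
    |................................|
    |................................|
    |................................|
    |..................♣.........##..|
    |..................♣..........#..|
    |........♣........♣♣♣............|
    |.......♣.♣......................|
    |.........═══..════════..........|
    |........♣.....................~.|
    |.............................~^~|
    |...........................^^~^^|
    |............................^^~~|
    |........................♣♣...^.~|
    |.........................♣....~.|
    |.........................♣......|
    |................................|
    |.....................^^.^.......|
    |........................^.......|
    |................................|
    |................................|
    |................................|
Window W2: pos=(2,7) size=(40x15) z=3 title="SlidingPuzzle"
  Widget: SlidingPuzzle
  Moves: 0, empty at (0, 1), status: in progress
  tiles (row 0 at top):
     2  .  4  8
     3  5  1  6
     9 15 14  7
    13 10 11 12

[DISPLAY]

┤                 ┃                       
│                 ┃━━━━━━━━━━━━━━┓        
┤                 ┃avigator      ┃        
│                 ┃──────────────┨        
┘                 ┃..............┃        
                  ┃..════════....┃        
                  ┃..............┃        
━━━━━━━━━━━━━━━━━━┛....@.........┃        
             ┃...................┃        
 ┏━━━━━━━━━━━┃...................┃        
 ┃ DataTable ┗━━━━━━━━━━━━━━━━━━━┛        
 ┠──────────────────────────┨             
 ┃City  │Email           │Na┃             
 ┃──────┼────────────────┼──┃             
 ┃Tokyo │dave95@mail.com │Ca┃             
 ┃NYC   │bob71@mail.com  │Ca┃             
 ┃London│carol46@mail.com│Ha┃             
 ┃Berlin│carol9@mail.com │Ev┃             
 ┃London│grace73@mail.com│Gr┃             
 ┗━━━━━━━━━━━━━━━━━━━━━━━━━━┛             
                                          


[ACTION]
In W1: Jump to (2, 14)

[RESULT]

┤                 ┃                       
│                 ┃━━━━━━━━━━━━━━┓        
┤                 ┃avigator      ┃        
│                 ┃──────────────┨        
┘                 ┃  ........♣...┃        
                  ┃  ............┃        
                  ┃  ............┃        
━━━━━━━━━━━━━━━━━━┛  ..@.........┃        
             ┃       ............┃        
 ┏━━━━━━━━━━━┃       ............┃        
 ┃ DataTable ┗━━━━━━━━━━━━━━━━━━━┛        
 ┠──────────────────────────┨             
 ┃City  │Email           │Na┃             
 ┃──────┼────────────────┼──┃             
 ┃Tokyo │dave95@mail.com │Ca┃             
 ┃NYC   │bob71@mail.com  │Ca┃             
 ┃London│carol46@mail.com│Ha┃             
 ┃Berlin│carol9@mail.com │Ev┃             
 ┃London│grace73@mail.com│Gr┃             
 ┗━━━━━━━━━━━━━━━━━━━━━━━━━━┛             
                                          


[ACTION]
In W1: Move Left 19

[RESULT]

┤                 ┃                       
│                 ┃━━━━━━━━━━━━━━┓        
┤                 ┃avigator      ┃        
│                 ┃──────────────┨        
┘                 ┃    ........♣.┃        
                  ┃    ..........┃        
                  ┃    ..........┃        
━━━━━━━━━━━━━━━━━━┛    @.........┃        
             ┃         ..........┃        
 ┏━━━━━━━━━━━┃         ..........┃        
 ┃ DataTable ┗━━━━━━━━━━━━━━━━━━━┛        
 ┠──────────────────────────┨             
 ┃City  │Email           │Na┃             
 ┃──────┼────────────────┼──┃             
 ┃Tokyo │dave95@mail.com │Ca┃             
 ┃NYC   │bob71@mail.com  │Ca┃             
 ┃London│carol46@mail.com│Ha┃             
 ┃Berlin│carol9@mail.com │Ev┃             
 ┃London│grace73@mail.com│Gr┃             
 ┗━━━━━━━━━━━━━━━━━━━━━━━━━━┛             
                                          


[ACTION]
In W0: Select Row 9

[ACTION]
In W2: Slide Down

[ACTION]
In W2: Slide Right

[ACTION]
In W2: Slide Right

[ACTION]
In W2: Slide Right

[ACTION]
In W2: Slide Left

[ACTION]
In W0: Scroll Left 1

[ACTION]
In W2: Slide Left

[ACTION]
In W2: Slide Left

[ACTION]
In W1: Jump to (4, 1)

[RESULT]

┤                 ┃                       
│                 ┃━━━━━━━━━━━━━━┓        
┤                 ┃avigator      ┃        
│                 ┃──────────────┨        
┘                 ┃              ┃        
                  ┃              ┃        
                  ┃..............┃        
━━━━━━━━━━━━━━━━━━┛....@.........┃        
             ┃     ..............┃        
 ┏━━━━━━━━━━━┃     ..............┃        
 ┃ DataTable ┗━━━━━━━━━━━━━━━━━━━┛        
 ┠──────────────────────────┨             
 ┃City  │Email           │Na┃             
 ┃──────┼────────────────┼──┃             
 ┃Tokyo │dave95@mail.com │Ca┃             
 ┃NYC   │bob71@mail.com  │Ca┃             
 ┃London│carol46@mail.com│Ha┃             
 ┃Berlin│carol9@mail.com │Ev┃             
 ┃London│grace73@mail.com│Gr┃             
 ┗━━━━━━━━━━━━━━━━━━━━━━━━━━┛             
                                          


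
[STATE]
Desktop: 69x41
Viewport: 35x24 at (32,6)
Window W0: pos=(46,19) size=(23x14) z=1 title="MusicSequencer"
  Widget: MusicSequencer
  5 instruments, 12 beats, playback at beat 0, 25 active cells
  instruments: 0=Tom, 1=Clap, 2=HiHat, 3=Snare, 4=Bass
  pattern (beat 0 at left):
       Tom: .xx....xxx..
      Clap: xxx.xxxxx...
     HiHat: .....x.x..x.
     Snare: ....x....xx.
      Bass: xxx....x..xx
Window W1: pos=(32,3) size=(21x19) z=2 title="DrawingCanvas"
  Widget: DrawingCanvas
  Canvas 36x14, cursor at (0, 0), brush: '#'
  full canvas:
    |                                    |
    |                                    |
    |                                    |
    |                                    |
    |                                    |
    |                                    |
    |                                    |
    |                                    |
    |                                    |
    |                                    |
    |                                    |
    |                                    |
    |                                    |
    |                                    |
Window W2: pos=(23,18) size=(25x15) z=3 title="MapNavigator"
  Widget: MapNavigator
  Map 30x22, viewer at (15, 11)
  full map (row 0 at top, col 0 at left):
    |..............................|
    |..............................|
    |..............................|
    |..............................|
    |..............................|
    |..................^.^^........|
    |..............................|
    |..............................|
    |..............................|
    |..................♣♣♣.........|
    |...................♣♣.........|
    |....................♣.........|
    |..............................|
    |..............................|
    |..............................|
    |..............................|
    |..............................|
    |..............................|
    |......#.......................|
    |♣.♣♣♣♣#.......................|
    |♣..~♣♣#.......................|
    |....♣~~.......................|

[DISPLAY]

┃+                  ┃              
┃                   ┃              
┃                   ┃              
┃                   ┃              
┃                   ┃              
┃                   ┃              
┃                   ┃              
┃                   ┃              
┃                   ┃              
┃                   ┃              
┃                   ┃              
┃                   ┃              
━━━━━━━━━━━━━━━┓    ┃              
gator          ┃    ┃━━━━━━━━━━━━━━
───────────────┨    ┃Sequencer     
...............┃━━━━┛──────────────
...............┃     ▼12345678901  
...............┃  Tom·██····███··  
......♣♣♣......┃ Clap███·█████···  
.......♣♣......┃HiHat·····█·█··█·  
...@....♣......┃Snare····█····██·  
...............┃ Bass███····█··██  
...............┃                   
...............┃                   


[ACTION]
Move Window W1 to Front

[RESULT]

┃+                  ┃              
┃                   ┃              
┃                   ┃              
┃                   ┃              
┃                   ┃              
┃                   ┃              
┃                   ┃              
┃                   ┃              
┃                   ┃              
┃                   ┃              
┃                   ┃              
┃                   ┃              
┃                   ┃              
┃                   ┃━━━━━━━━━━━━━━
┃                   ┃Sequencer     
┗━━━━━━━━━━━━━━━━━━━┛──────────────
...............┃     ▼12345678901  
...............┃  Tom·██····███··  
......♣♣♣......┃ Clap███·█████···  
.......♣♣......┃HiHat·····█·█··█·  
...@....♣......┃Snare····█····██·  
...............┃ Bass███····█··██  
...............┃                   
...............┃                   


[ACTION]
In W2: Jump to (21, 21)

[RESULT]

┃+                  ┃              
┃                   ┃              
┃                   ┃              
┃                   ┃              
┃                   ┃              
┃                   ┃              
┃                   ┃              
┃                   ┃              
┃                   ┃              
┃                   ┃              
┃                   ┃              
┃                   ┃              
┃                   ┃              
┃                   ┃━━━━━━━━━━━━━━
┃                   ┃Sequencer     
┗━━━━━━━━━━━━━━━━━━━┛──────────────
............   ┃     ▼12345678901  
............   ┃  Tom·██····███··  
............   ┃ Clap███·█████···  
............   ┃HiHat·····█·█··█·  
...@........   ┃Snare····█····██·  
               ┃ Bass███····█··██  
               ┃                   
               ┃                   


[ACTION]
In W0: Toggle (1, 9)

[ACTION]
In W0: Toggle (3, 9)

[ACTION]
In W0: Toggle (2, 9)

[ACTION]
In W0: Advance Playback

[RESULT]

┃+                  ┃              
┃                   ┃              
┃                   ┃              
┃                   ┃              
┃                   ┃              
┃                   ┃              
┃                   ┃              
┃                   ┃              
┃                   ┃              
┃                   ┃              
┃                   ┃              
┃                   ┃              
┃                   ┃              
┃                   ┃━━━━━━━━━━━━━━
┃                   ┃Sequencer     
┗━━━━━━━━━━━━━━━━━━━┛──────────────
............   ┃     0▼2345678901  
............   ┃  Tom·██····███··  
............   ┃ Clap███·██████··  
............   ┃HiHat·····█·█·██·  
...@........   ┃Snare····█·····█·  
               ┃ Bass███····█··██  
               ┃                   
               ┃                   


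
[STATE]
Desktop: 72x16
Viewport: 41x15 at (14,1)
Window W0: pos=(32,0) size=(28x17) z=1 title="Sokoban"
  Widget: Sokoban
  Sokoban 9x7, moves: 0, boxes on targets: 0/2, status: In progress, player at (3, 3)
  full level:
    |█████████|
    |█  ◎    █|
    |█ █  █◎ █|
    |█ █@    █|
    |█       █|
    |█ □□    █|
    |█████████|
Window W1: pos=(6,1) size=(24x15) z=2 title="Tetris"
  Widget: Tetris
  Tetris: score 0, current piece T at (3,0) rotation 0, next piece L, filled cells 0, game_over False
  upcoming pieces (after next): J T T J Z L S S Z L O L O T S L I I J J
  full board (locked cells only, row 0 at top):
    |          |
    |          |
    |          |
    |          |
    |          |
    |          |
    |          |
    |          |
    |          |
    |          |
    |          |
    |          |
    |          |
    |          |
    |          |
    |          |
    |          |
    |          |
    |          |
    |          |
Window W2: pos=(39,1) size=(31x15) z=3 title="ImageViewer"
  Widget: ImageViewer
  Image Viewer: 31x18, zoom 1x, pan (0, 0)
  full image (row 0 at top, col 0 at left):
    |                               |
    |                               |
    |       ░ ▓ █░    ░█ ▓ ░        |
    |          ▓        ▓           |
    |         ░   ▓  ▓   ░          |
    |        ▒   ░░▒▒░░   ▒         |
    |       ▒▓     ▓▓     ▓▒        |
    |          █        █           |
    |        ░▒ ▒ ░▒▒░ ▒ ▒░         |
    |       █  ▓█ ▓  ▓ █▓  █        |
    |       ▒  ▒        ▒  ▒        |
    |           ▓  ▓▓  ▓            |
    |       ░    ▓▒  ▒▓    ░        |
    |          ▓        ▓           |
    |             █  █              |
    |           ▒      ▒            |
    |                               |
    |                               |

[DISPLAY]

━━━━━━━━━━━━━━━┓  ┃ Sokob┏━━━━━━━━━━━━━━━
               ┃  ┠──────┃ ImageViewer   
───────────────┨  ┃██████┠───────────────
   │Next:      ┃  ┃█  ◎  ┃               
   │  ▒        ┃  ┃█ █  █┃               
   │▒▒▒        ┃  ┃█ █@  ┃       ░ ▓ █░  
   │           ┃  ┃█     ┃          ▓    
   │           ┃  ┃█ □□  ┃         ░   ▓ 
   │           ┃  ┃██████┃        ▒   ░░▒
   │Score:     ┃  ┃Moves:┃       ▒▓     ▓
   │0          ┃  ┃      ┃          █    
   │           ┃  ┃      ┃        ░▒ ▒ ░▒
   │           ┃  ┃      ┃       █  ▓█ ▓ 
   │           ┃  ┃      ┃       ▒  ▒    
━━━━━━━━━━━━━━━┛  ┃      ┗━━━━━━━━━━━━━━━


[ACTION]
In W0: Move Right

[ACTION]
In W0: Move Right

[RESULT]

━━━━━━━━━━━━━━━┓  ┃ Sokob┏━━━━━━━━━━━━━━━
               ┃  ┠──────┃ ImageViewer   
───────────────┨  ┃██████┠───────────────
   │Next:      ┃  ┃█  ◎  ┃               
   │  ▒        ┃  ┃█ █  █┃               
   │▒▒▒        ┃  ┃█ █  @┃       ░ ▓ █░  
   │           ┃  ┃█     ┃          ▓    
   │           ┃  ┃█ □□  ┃         ░   ▓ 
   │           ┃  ┃██████┃        ▒   ░░▒
   │Score:     ┃  ┃Moves:┃       ▒▓     ▓
   │0          ┃  ┃      ┃          █    
   │           ┃  ┃      ┃        ░▒ ▒ ░▒
   │           ┃  ┃      ┃       █  ▓█ ▓ 
   │           ┃  ┃      ┃       ▒  ▒    
━━━━━━━━━━━━━━━┛  ┃      ┗━━━━━━━━━━━━━━━


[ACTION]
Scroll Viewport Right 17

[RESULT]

 ┃ Sokob┏━━━━━━━━━━━━━━━━━━━━━━━━━━━━━┓  
 ┠──────┃ ImageViewer                 ┃  
 ┃██████┠─────────────────────────────┨  
 ┃█  ◎  ┃                             ┃  
 ┃█ █  █┃                             ┃  
 ┃█ █  @┃       ░ ▓ █░    ░█ ▓ ░      ┃  
 ┃█     ┃          ▓        ▓         ┃  
 ┃█ □□  ┃         ░   ▓  ▓   ░        ┃  
 ┃██████┃        ▒   ░░▒▒░░   ▒       ┃  
 ┃Moves:┃       ▒▓     ▓▓     ▓▒      ┃  
 ┃      ┃          █        █         ┃  
 ┃      ┃        ░▒ ▒ ░▒▒░ ▒ ▒░       ┃  
 ┃      ┃       █  ▓█ ▓  ▓ █▓  █      ┃  
 ┃      ┃       ▒  ▒        ▒  ▒      ┃  
 ┃      ┗━━━━━━━━━━━━━━━━━━━━━━━━━━━━━┛  


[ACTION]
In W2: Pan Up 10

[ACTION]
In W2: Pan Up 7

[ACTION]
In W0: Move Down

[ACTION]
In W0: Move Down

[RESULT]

 ┃ Sokob┏━━━━━━━━━━━━━━━━━━━━━━━━━━━━━┓  
 ┠──────┃ ImageViewer                 ┃  
 ┃██████┠─────────────────────────────┨  
 ┃█  ◎  ┃                             ┃  
 ┃█ █  █┃                             ┃  
 ┃█ █   ┃       ░ ▓ █░    ░█ ▓ ░      ┃  
 ┃█     ┃          ▓        ▓         ┃  
 ┃█ □□ @┃         ░   ▓  ▓   ░        ┃  
 ┃██████┃        ▒   ░░▒▒░░   ▒       ┃  
 ┃Moves:┃       ▒▓     ▓▓     ▓▒      ┃  
 ┃      ┃          █        █         ┃  
 ┃      ┃        ░▒ ▒ ░▒▒░ ▒ ▒░       ┃  
 ┃      ┃       █  ▓█ ▓  ▓ █▓  █      ┃  
 ┃      ┃       ▒  ▒        ▒  ▒      ┃  
 ┃      ┗━━━━━━━━━━━━━━━━━━━━━━━━━━━━━┛  
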